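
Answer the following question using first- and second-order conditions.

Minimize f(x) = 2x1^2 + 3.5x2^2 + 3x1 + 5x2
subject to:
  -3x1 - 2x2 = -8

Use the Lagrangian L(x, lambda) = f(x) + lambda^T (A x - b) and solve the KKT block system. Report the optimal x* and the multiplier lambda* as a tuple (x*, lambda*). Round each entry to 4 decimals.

Form the Lagrangian:
  L(x, lambda) = (1/2) x^T Q x + c^T x + lambda^T (A x - b)
Stationarity (grad_x L = 0): Q x + c + A^T lambda = 0.
Primal feasibility: A x = b.

This gives the KKT block system:
  [ Q   A^T ] [ x     ]   [-c ]
  [ A    0  ] [ lambda ] = [ b ]

Solving the linear system:
  x*      = (2.3544, 0.4684)
  lambda* = (4.1392)
  f(x*)   = 21.2595

x* = (2.3544, 0.4684), lambda* = (4.1392)


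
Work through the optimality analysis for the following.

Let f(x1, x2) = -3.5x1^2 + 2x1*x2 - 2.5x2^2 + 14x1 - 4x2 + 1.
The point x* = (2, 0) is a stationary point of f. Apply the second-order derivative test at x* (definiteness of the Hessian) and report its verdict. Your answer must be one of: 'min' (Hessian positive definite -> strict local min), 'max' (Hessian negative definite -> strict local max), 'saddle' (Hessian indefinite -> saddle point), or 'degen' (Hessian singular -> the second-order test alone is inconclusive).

Compute the Hessian H = grad^2 f:
  H = [[-7, 2], [2, -5]]
Verify stationarity: grad f(x*) = H x* + g = (0, 0).
Eigenvalues of H: -8.2361, -3.7639.
Both eigenvalues < 0, so H is negative definite -> x* is a strict local max.

max


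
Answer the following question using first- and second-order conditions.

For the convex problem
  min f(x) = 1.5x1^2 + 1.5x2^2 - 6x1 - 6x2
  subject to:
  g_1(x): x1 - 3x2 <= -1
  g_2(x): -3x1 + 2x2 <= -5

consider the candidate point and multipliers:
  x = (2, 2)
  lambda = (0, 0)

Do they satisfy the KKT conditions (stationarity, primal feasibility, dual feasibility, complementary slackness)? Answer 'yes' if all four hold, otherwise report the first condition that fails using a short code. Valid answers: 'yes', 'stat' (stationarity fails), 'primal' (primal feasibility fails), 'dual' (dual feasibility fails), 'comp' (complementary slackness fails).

Gradient of f: grad f(x) = Q x + c = (0, 0)
Constraint values g_i(x) = a_i^T x - b_i:
  g_1((2, 2)) = -3
  g_2((2, 2)) = 3
Stationarity residual: grad f(x) + sum_i lambda_i a_i = (0, 0)
  -> stationarity OK
Primal feasibility (all g_i <= 0): FAILS
Dual feasibility (all lambda_i >= 0): OK
Complementary slackness (lambda_i * g_i(x) = 0 for all i): OK

Verdict: the first failing condition is primal_feasibility -> primal.

primal


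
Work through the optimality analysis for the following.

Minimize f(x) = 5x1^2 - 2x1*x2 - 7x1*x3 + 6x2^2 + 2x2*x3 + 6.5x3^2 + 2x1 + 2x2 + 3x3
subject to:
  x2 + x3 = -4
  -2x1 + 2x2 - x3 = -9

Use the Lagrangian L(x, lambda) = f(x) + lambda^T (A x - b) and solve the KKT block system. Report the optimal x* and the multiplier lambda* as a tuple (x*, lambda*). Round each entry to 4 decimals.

Form the Lagrangian:
  L(x, lambda) = (1/2) x^T Q x + c^T x + lambda^T (A x - b)
Stationarity (grad_x L = 0): Q x + c + A^T lambda = 0.
Primal feasibility: A x = b.

This gives the KKT block system:
  [ Q   A^T ] [ x     ]   [-c ]
  [ A    0  ] [ lambda ] = [ b ]

Solving the linear system:
  x*      = (0.9103, -3.7265, -0.2735)
  lambda* = (24.6154, 10.235)
  f(x*)   = 92.062

x* = (0.9103, -3.7265, -0.2735), lambda* = (24.6154, 10.235)


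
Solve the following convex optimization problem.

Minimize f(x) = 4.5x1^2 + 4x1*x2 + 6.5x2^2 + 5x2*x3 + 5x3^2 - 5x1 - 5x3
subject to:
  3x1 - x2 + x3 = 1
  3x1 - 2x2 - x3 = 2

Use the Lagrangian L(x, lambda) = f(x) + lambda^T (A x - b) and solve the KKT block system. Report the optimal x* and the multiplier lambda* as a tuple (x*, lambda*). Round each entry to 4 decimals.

Form the Lagrangian:
  L(x, lambda) = (1/2) x^T Q x + c^T x + lambda^T (A x - b)
Stationarity (grad_x L = 0): Q x + c + A^T lambda = 0.
Primal feasibility: A x = b.

This gives the KKT block system:
  [ Q   A^T ] [ x     ]   [-c ]
  [ A    0  ] [ lambda ] = [ b ]

Solving the linear system:
  x*      = (0.3731, -0.2537, -0.3731)
  lambda* = (5.4428, -4.5572)
  f(x*)   = 1.8358

x* = (0.3731, -0.2537, -0.3731), lambda* = (5.4428, -4.5572)


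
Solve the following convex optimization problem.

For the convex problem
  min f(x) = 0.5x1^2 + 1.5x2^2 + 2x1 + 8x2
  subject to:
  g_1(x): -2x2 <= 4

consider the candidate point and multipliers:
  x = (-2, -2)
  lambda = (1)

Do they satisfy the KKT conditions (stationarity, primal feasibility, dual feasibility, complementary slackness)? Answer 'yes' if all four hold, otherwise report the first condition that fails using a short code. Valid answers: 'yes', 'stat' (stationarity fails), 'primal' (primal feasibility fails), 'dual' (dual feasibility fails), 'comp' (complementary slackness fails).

Gradient of f: grad f(x) = Q x + c = (0, 2)
Constraint values g_i(x) = a_i^T x - b_i:
  g_1((-2, -2)) = 0
Stationarity residual: grad f(x) + sum_i lambda_i a_i = (0, 0)
  -> stationarity OK
Primal feasibility (all g_i <= 0): OK
Dual feasibility (all lambda_i >= 0): OK
Complementary slackness (lambda_i * g_i(x) = 0 for all i): OK

Verdict: yes, KKT holds.

yes


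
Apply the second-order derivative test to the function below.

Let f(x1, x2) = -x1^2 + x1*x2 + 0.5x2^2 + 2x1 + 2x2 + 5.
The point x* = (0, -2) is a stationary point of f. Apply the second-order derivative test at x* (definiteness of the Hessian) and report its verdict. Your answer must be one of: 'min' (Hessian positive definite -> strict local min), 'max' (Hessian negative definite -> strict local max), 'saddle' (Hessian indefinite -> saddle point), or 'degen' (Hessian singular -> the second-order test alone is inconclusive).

Compute the Hessian H = grad^2 f:
  H = [[-2, 1], [1, 1]]
Verify stationarity: grad f(x*) = H x* + g = (0, 0).
Eigenvalues of H: -2.3028, 1.3028.
Eigenvalues have mixed signs, so H is indefinite -> x* is a saddle point.

saddle


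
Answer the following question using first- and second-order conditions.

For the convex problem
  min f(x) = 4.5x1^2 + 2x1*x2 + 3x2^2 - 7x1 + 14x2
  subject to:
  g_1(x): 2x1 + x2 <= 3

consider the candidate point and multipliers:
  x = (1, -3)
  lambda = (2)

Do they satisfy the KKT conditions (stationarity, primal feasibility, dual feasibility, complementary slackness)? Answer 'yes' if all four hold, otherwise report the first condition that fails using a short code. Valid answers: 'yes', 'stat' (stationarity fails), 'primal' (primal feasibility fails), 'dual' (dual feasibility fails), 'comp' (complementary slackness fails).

Gradient of f: grad f(x) = Q x + c = (-4, -2)
Constraint values g_i(x) = a_i^T x - b_i:
  g_1((1, -3)) = -4
Stationarity residual: grad f(x) + sum_i lambda_i a_i = (0, 0)
  -> stationarity OK
Primal feasibility (all g_i <= 0): OK
Dual feasibility (all lambda_i >= 0): OK
Complementary slackness (lambda_i * g_i(x) = 0 for all i): FAILS

Verdict: the first failing condition is complementary_slackness -> comp.

comp


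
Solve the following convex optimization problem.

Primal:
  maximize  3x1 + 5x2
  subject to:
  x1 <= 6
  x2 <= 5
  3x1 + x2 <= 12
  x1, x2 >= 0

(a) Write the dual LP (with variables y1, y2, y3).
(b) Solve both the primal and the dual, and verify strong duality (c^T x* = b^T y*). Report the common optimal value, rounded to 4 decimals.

The standard primal-dual pair for 'max c^T x s.t. A x <= b, x >= 0' is:
  Dual:  min b^T y  s.t.  A^T y >= c,  y >= 0.

So the dual LP is:
  minimize  6y1 + 5y2 + 12y3
  subject to:
    y1 + 3y3 >= 3
    y2 + y3 >= 5
    y1, y2, y3 >= 0

Solving the primal: x* = (2.3333, 5).
  primal value c^T x* = 32.
Solving the dual: y* = (0, 4, 1).
  dual value b^T y* = 32.
Strong duality: c^T x* = b^T y*. Confirmed.

32


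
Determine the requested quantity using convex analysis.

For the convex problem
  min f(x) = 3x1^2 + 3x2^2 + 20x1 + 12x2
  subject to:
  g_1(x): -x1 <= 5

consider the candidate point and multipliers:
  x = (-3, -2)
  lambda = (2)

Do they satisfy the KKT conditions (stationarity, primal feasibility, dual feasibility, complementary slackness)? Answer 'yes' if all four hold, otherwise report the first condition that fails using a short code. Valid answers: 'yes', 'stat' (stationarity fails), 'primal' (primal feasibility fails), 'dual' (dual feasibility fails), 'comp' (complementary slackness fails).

Gradient of f: grad f(x) = Q x + c = (2, 0)
Constraint values g_i(x) = a_i^T x - b_i:
  g_1((-3, -2)) = -2
Stationarity residual: grad f(x) + sum_i lambda_i a_i = (0, 0)
  -> stationarity OK
Primal feasibility (all g_i <= 0): OK
Dual feasibility (all lambda_i >= 0): OK
Complementary slackness (lambda_i * g_i(x) = 0 for all i): FAILS

Verdict: the first failing condition is complementary_slackness -> comp.

comp


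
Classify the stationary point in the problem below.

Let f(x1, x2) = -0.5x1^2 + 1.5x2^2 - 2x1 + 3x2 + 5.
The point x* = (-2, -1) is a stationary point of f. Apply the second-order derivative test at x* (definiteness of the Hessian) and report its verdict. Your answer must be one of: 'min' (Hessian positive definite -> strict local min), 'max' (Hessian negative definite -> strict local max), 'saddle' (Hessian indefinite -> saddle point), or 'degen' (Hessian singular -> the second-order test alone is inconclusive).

Compute the Hessian H = grad^2 f:
  H = [[-1, 0], [0, 3]]
Verify stationarity: grad f(x*) = H x* + g = (0, 0).
Eigenvalues of H: -1, 3.
Eigenvalues have mixed signs, so H is indefinite -> x* is a saddle point.

saddle


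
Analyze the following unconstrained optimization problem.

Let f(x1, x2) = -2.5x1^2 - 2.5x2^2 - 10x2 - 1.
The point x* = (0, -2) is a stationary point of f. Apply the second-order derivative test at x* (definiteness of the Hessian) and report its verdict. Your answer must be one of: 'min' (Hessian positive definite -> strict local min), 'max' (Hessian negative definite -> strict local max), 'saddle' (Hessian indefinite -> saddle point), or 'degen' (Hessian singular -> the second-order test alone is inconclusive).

Compute the Hessian H = grad^2 f:
  H = [[-5, 0], [0, -5]]
Verify stationarity: grad f(x*) = H x* + g = (0, 0).
Eigenvalues of H: -5, -5.
Both eigenvalues < 0, so H is negative definite -> x* is a strict local max.

max


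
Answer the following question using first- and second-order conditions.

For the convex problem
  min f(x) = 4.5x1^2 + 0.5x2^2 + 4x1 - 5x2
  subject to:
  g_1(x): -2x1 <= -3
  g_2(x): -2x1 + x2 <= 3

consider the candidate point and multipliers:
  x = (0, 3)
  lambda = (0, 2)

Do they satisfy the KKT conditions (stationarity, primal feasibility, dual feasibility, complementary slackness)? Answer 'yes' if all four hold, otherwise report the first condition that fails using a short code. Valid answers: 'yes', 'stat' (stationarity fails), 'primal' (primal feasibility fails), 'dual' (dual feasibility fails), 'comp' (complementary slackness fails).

Gradient of f: grad f(x) = Q x + c = (4, -2)
Constraint values g_i(x) = a_i^T x - b_i:
  g_1((0, 3)) = 3
  g_2((0, 3)) = 0
Stationarity residual: grad f(x) + sum_i lambda_i a_i = (0, 0)
  -> stationarity OK
Primal feasibility (all g_i <= 0): FAILS
Dual feasibility (all lambda_i >= 0): OK
Complementary slackness (lambda_i * g_i(x) = 0 for all i): OK

Verdict: the first failing condition is primal_feasibility -> primal.

primal


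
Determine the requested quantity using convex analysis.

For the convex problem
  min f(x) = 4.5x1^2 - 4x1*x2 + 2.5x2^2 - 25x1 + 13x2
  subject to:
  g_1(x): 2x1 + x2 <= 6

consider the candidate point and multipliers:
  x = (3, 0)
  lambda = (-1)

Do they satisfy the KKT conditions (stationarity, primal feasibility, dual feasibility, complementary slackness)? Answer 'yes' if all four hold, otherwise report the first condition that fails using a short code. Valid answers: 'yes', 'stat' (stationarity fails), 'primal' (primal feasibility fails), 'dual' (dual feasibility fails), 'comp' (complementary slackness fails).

Gradient of f: grad f(x) = Q x + c = (2, 1)
Constraint values g_i(x) = a_i^T x - b_i:
  g_1((3, 0)) = 0
Stationarity residual: grad f(x) + sum_i lambda_i a_i = (0, 0)
  -> stationarity OK
Primal feasibility (all g_i <= 0): OK
Dual feasibility (all lambda_i >= 0): FAILS
Complementary slackness (lambda_i * g_i(x) = 0 for all i): OK

Verdict: the first failing condition is dual_feasibility -> dual.

dual


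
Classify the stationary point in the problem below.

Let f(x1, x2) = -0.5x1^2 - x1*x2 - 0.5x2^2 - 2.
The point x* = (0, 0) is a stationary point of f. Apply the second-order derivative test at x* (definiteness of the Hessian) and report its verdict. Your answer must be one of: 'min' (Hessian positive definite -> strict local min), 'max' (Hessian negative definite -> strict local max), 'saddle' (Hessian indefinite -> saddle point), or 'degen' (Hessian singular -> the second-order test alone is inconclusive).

Compute the Hessian H = grad^2 f:
  H = [[-1, -1], [-1, -1]]
Verify stationarity: grad f(x*) = H x* + g = (0, 0).
Eigenvalues of H: -2, 0.
H has a zero eigenvalue (singular; negative semidefinite but not definite), so H is neither positive definite, negative definite, nor indefinite. The second-order test alone is inconclusive -> degen.
(Indeed, f is constant along the null direction of H through x*, so x* is not a strict local extremum.)

degen


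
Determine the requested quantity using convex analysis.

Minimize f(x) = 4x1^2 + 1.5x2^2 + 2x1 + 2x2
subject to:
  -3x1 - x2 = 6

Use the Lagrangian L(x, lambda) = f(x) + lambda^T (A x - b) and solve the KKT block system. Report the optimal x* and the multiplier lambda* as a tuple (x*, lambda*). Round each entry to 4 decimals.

Form the Lagrangian:
  L(x, lambda) = (1/2) x^T Q x + c^T x + lambda^T (A x - b)
Stationarity (grad_x L = 0): Q x + c + A^T lambda = 0.
Primal feasibility: A x = b.

This gives the KKT block system:
  [ Q   A^T ] [ x     ]   [-c ]
  [ A    0  ] [ lambda ] = [ b ]

Solving the linear system:
  x*      = (-1.4286, -1.7143)
  lambda* = (-3.1429)
  f(x*)   = 6.2857

x* = (-1.4286, -1.7143), lambda* = (-3.1429)


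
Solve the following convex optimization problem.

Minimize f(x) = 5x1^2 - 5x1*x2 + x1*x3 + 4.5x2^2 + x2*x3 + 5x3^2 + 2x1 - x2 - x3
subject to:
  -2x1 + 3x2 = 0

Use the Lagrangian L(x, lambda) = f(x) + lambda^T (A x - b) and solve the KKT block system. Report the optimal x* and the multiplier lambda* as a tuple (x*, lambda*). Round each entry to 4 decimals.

Form the Lagrangian:
  L(x, lambda) = (1/2) x^T Q x + c^T x + lambda^T (A x - b)
Stationarity (grad_x L = 0): Q x + c + A^T lambda = 0.
Primal feasibility: A x = b.

This gives the KKT block system:
  [ Q   A^T ] [ x     ]   [-c ]
  [ A    0  ] [ lambda ] = [ b ]

Solving the linear system:
  x*      = (-0.2126, -0.1417, 0.1354)
  lambda* = (0.3591)
  f(x*)   = -0.2094

x* = (-0.2126, -0.1417, 0.1354), lambda* = (0.3591)


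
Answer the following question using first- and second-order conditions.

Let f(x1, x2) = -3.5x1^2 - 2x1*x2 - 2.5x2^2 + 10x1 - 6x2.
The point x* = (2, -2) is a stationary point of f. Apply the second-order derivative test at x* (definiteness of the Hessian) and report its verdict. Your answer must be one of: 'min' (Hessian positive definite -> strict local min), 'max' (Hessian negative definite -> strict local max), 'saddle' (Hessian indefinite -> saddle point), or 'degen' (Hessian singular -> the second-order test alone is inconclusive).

Compute the Hessian H = grad^2 f:
  H = [[-7, -2], [-2, -5]]
Verify stationarity: grad f(x*) = H x* + g = (0, 0).
Eigenvalues of H: -8.2361, -3.7639.
Both eigenvalues < 0, so H is negative definite -> x* is a strict local max.

max


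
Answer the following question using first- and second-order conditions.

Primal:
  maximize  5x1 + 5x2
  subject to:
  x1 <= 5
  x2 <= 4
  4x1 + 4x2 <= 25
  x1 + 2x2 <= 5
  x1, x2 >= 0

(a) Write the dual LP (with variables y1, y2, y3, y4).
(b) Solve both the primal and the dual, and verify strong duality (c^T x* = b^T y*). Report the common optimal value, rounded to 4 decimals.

The standard primal-dual pair for 'max c^T x s.t. A x <= b, x >= 0' is:
  Dual:  min b^T y  s.t.  A^T y >= c,  y >= 0.

So the dual LP is:
  minimize  5y1 + 4y2 + 25y3 + 5y4
  subject to:
    y1 + 4y3 + y4 >= 5
    y2 + 4y3 + 2y4 >= 5
    y1, y2, y3, y4 >= 0

Solving the primal: x* = (5, 0).
  primal value c^T x* = 25.
Solving the dual: y* = (2.5, 0, 0, 2.5).
  dual value b^T y* = 25.
Strong duality: c^T x* = b^T y*. Confirmed.

25


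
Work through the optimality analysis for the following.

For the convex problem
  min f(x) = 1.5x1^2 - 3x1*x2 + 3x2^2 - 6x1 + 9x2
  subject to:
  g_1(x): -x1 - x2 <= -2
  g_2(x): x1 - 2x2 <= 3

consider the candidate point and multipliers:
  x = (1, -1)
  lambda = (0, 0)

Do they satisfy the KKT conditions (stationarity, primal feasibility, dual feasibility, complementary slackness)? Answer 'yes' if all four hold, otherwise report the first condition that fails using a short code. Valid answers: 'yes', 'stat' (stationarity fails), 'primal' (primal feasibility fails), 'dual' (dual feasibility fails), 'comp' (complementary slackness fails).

Gradient of f: grad f(x) = Q x + c = (0, 0)
Constraint values g_i(x) = a_i^T x - b_i:
  g_1((1, -1)) = 2
  g_2((1, -1)) = 0
Stationarity residual: grad f(x) + sum_i lambda_i a_i = (0, 0)
  -> stationarity OK
Primal feasibility (all g_i <= 0): FAILS
Dual feasibility (all lambda_i >= 0): OK
Complementary slackness (lambda_i * g_i(x) = 0 for all i): OK

Verdict: the first failing condition is primal_feasibility -> primal.

primal


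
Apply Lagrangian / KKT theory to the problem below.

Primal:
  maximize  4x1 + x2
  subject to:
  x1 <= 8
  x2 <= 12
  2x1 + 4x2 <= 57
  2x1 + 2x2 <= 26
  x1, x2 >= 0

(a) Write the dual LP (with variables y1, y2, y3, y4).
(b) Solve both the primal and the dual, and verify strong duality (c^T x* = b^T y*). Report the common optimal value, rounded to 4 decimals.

The standard primal-dual pair for 'max c^T x s.t. A x <= b, x >= 0' is:
  Dual:  min b^T y  s.t.  A^T y >= c,  y >= 0.

So the dual LP is:
  minimize  8y1 + 12y2 + 57y3 + 26y4
  subject to:
    y1 + 2y3 + 2y4 >= 4
    y2 + 4y3 + 2y4 >= 1
    y1, y2, y3, y4 >= 0

Solving the primal: x* = (8, 5).
  primal value c^T x* = 37.
Solving the dual: y* = (3, 0, 0, 0.5).
  dual value b^T y* = 37.
Strong duality: c^T x* = b^T y*. Confirmed.

37


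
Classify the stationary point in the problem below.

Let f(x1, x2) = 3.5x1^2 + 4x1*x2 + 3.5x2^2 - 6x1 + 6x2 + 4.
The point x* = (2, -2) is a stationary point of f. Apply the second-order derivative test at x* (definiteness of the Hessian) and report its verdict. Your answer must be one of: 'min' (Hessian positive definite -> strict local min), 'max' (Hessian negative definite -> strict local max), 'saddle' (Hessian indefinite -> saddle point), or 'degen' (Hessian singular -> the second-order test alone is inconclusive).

Compute the Hessian H = grad^2 f:
  H = [[7, 4], [4, 7]]
Verify stationarity: grad f(x*) = H x* + g = (0, 0).
Eigenvalues of H: 3, 11.
Both eigenvalues > 0, so H is positive definite -> x* is a strict local min.

min


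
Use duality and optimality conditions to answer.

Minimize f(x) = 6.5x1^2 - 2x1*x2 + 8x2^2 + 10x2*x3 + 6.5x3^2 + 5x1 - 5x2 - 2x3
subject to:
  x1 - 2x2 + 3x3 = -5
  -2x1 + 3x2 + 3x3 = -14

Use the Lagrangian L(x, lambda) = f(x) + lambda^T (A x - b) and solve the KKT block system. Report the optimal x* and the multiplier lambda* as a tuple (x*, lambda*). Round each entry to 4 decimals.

Form the Lagrangian:
  L(x, lambda) = (1/2) x^T Q x + c^T x + lambda^T (A x - b)
Stationarity (grad_x L = 0): Q x + c + A^T lambda = 0.
Primal feasibility: A x = b.

This gives the KKT block system:
  [ Q   A^T ] [ x     ]   [-c ]
  [ A    0  ] [ lambda ] = [ b ]

Solving the linear system:
  x*      = (1.8991, -0.6606, -2.7401)
  lambda* = (-0.5083, 15.2504)
  f(x*)   = 114.6212

x* = (1.8991, -0.6606, -2.7401), lambda* = (-0.5083, 15.2504)


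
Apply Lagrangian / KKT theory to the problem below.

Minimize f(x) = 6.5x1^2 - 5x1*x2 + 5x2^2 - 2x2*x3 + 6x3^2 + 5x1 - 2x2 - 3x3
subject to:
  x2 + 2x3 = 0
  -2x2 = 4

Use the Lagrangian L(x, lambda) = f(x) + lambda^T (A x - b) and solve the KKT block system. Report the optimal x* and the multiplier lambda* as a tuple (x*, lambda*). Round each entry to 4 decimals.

Form the Lagrangian:
  L(x, lambda) = (1/2) x^T Q x + c^T x + lambda^T (A x - b)
Stationarity (grad_x L = 0): Q x + c + A^T lambda = 0.
Primal feasibility: A x = b.

This gives the KKT block system:
  [ Q   A^T ] [ x     ]   [-c ]
  [ A    0  ] [ lambda ] = [ b ]

Solving the linear system:
  x*      = (-1.1538, -2, 1)
  lambda* = (-6.5, -12.3654)
  f(x*)   = 22.3462

x* = (-1.1538, -2, 1), lambda* = (-6.5, -12.3654)


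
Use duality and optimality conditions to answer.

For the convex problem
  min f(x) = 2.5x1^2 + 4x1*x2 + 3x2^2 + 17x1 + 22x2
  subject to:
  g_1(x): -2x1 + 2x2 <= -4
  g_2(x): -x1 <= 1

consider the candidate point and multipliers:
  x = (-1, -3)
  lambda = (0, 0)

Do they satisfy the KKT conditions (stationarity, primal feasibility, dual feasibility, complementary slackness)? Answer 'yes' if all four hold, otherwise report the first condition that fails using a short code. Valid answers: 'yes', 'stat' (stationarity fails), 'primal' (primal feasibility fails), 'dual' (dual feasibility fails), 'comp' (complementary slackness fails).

Gradient of f: grad f(x) = Q x + c = (0, 0)
Constraint values g_i(x) = a_i^T x - b_i:
  g_1((-1, -3)) = 0
  g_2((-1, -3)) = 0
Stationarity residual: grad f(x) + sum_i lambda_i a_i = (0, 0)
  -> stationarity OK
Primal feasibility (all g_i <= 0): OK
Dual feasibility (all lambda_i >= 0): OK
Complementary slackness (lambda_i * g_i(x) = 0 for all i): OK

Verdict: yes, KKT holds.

yes


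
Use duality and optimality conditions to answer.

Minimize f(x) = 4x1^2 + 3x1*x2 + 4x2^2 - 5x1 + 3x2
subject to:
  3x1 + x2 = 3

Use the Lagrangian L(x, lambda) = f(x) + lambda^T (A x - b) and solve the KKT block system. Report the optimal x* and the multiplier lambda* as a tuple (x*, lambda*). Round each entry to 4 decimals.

Form the Lagrangian:
  L(x, lambda) = (1/2) x^T Q x + c^T x + lambda^T (A x - b)
Stationarity (grad_x L = 0): Q x + c + A^T lambda = 0.
Primal feasibility: A x = b.

This gives the KKT block system:
  [ Q   A^T ] [ x     ]   [-c ]
  [ A    0  ] [ lambda ] = [ b ]

Solving the linear system:
  x*      = (1.2419, -0.7258)
  lambda* = (-0.9194)
  f(x*)   = -2.8145

x* = (1.2419, -0.7258), lambda* = (-0.9194)


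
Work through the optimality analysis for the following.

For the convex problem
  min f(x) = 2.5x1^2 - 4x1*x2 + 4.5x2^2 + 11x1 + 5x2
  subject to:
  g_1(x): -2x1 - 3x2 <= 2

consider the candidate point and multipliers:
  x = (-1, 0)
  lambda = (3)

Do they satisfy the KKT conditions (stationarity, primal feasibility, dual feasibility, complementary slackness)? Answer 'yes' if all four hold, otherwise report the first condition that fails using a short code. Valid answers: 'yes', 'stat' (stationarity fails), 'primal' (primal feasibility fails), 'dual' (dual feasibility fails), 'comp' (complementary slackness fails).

Gradient of f: grad f(x) = Q x + c = (6, 9)
Constraint values g_i(x) = a_i^T x - b_i:
  g_1((-1, 0)) = 0
Stationarity residual: grad f(x) + sum_i lambda_i a_i = (0, 0)
  -> stationarity OK
Primal feasibility (all g_i <= 0): OK
Dual feasibility (all lambda_i >= 0): OK
Complementary slackness (lambda_i * g_i(x) = 0 for all i): OK

Verdict: yes, KKT holds.

yes


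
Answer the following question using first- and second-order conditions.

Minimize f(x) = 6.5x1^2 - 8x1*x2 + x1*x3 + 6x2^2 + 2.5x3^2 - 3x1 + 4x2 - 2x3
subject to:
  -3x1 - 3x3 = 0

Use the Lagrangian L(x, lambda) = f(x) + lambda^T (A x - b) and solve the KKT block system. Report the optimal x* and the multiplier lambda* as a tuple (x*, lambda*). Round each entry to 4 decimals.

Form the Lagrangian:
  L(x, lambda) = (1/2) x^T Q x + c^T x + lambda^T (A x - b)
Stationarity (grad_x L = 0): Q x + c + A^T lambda = 0.
Primal feasibility: A x = b.

This gives the KKT block system:
  [ Q   A^T ] [ x     ]   [-c ]
  [ A    0  ] [ lambda ] = [ b ]

Solving the linear system:
  x*      = (-0.1562, -0.4375, 0.1563)
  lambda* = (-0.4583)
  f(x*)   = -0.7969

x* = (-0.1562, -0.4375, 0.1563), lambda* = (-0.4583)


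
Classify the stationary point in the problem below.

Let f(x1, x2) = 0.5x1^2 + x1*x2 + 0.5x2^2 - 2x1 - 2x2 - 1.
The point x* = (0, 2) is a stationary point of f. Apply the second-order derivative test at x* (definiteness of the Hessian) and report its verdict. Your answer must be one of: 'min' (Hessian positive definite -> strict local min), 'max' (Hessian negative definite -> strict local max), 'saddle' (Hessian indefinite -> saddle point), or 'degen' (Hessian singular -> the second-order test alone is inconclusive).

Compute the Hessian H = grad^2 f:
  H = [[1, 1], [1, 1]]
Verify stationarity: grad f(x*) = H x* + g = (0, 0).
Eigenvalues of H: 0, 2.
H has a zero eigenvalue (singular; positive semidefinite but not definite), so H is neither positive definite, negative definite, nor indefinite. The second-order test alone is inconclusive -> degen.
(Indeed, f is constant along the null direction of H through x*, so x* is not a strict local extremum.)

degen


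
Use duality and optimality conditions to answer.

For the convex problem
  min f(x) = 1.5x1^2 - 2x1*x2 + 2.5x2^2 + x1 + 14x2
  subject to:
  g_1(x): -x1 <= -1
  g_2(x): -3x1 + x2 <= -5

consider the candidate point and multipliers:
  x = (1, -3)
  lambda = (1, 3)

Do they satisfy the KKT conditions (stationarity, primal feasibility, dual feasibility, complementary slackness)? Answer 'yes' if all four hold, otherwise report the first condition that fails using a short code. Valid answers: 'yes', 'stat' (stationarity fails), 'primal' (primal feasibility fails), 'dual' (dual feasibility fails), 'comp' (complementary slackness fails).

Gradient of f: grad f(x) = Q x + c = (10, -3)
Constraint values g_i(x) = a_i^T x - b_i:
  g_1((1, -3)) = 0
  g_2((1, -3)) = -1
Stationarity residual: grad f(x) + sum_i lambda_i a_i = (0, 0)
  -> stationarity OK
Primal feasibility (all g_i <= 0): OK
Dual feasibility (all lambda_i >= 0): OK
Complementary slackness (lambda_i * g_i(x) = 0 for all i): FAILS

Verdict: the first failing condition is complementary_slackness -> comp.

comp


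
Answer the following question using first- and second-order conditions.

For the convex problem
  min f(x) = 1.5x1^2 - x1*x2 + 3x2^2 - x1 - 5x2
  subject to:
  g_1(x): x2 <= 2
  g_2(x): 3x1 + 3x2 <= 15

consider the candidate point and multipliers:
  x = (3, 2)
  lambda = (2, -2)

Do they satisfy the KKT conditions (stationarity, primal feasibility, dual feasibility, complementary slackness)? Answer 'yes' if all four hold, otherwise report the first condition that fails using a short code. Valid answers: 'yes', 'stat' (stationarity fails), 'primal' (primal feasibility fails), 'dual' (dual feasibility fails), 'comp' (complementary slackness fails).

Gradient of f: grad f(x) = Q x + c = (6, 4)
Constraint values g_i(x) = a_i^T x - b_i:
  g_1((3, 2)) = 0
  g_2((3, 2)) = 0
Stationarity residual: grad f(x) + sum_i lambda_i a_i = (0, 0)
  -> stationarity OK
Primal feasibility (all g_i <= 0): OK
Dual feasibility (all lambda_i >= 0): FAILS
Complementary slackness (lambda_i * g_i(x) = 0 for all i): OK

Verdict: the first failing condition is dual_feasibility -> dual.

dual


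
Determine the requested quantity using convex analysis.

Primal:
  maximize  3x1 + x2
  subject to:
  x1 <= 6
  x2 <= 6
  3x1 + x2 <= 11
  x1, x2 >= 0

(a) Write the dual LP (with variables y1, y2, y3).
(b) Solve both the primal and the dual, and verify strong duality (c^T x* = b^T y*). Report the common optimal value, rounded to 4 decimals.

The standard primal-dual pair for 'max c^T x s.t. A x <= b, x >= 0' is:
  Dual:  min b^T y  s.t.  A^T y >= c,  y >= 0.

So the dual LP is:
  minimize  6y1 + 6y2 + 11y3
  subject to:
    y1 + 3y3 >= 3
    y2 + y3 >= 1
    y1, y2, y3 >= 0

Solving the primal: x* = (3.6667, 0).
  primal value c^T x* = 11.
Solving the dual: y* = (0, 0, 1).
  dual value b^T y* = 11.
Strong duality: c^T x* = b^T y*. Confirmed.

11


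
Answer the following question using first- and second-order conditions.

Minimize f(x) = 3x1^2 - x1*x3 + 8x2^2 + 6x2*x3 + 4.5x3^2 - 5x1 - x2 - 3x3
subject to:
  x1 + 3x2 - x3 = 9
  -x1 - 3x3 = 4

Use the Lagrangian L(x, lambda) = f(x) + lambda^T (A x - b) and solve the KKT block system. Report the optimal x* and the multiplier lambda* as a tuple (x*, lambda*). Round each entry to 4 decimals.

Form the Lagrangian:
  L(x, lambda) = (1/2) x^T Q x + c^T x + lambda^T (A x - b)
Stationarity (grad_x L = 0): Q x + c + A^T lambda = 0.
Primal feasibility: A x = b.

This gives the KKT block system:
  [ Q   A^T ] [ x     ]   [-c ]
  [ A    0  ] [ lambda ] = [ b ]

Solving the linear system:
  x*      = (1.4241, 1.9226, -1.808)
  lambda* = (-6.3046, -0.952)
  f(x*)   = 28.4652

x* = (1.4241, 1.9226, -1.808), lambda* = (-6.3046, -0.952)


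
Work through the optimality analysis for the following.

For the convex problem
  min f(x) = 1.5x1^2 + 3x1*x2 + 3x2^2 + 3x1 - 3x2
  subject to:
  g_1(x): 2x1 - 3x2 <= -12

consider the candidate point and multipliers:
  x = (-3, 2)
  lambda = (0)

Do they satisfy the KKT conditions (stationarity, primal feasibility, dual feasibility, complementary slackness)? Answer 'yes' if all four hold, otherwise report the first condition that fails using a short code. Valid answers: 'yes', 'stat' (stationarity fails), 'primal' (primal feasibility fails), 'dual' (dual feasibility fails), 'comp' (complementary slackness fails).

Gradient of f: grad f(x) = Q x + c = (0, 0)
Constraint values g_i(x) = a_i^T x - b_i:
  g_1((-3, 2)) = 0
Stationarity residual: grad f(x) + sum_i lambda_i a_i = (0, 0)
  -> stationarity OK
Primal feasibility (all g_i <= 0): OK
Dual feasibility (all lambda_i >= 0): OK
Complementary slackness (lambda_i * g_i(x) = 0 for all i): OK

Verdict: yes, KKT holds.

yes


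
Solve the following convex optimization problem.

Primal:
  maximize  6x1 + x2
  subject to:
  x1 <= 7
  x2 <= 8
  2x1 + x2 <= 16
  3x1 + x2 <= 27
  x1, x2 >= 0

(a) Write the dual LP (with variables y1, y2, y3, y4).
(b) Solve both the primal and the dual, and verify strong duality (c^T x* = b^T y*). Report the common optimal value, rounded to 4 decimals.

The standard primal-dual pair for 'max c^T x s.t. A x <= b, x >= 0' is:
  Dual:  min b^T y  s.t.  A^T y >= c,  y >= 0.

So the dual LP is:
  minimize  7y1 + 8y2 + 16y3 + 27y4
  subject to:
    y1 + 2y3 + 3y4 >= 6
    y2 + y3 + y4 >= 1
    y1, y2, y3, y4 >= 0

Solving the primal: x* = (7, 2).
  primal value c^T x* = 44.
Solving the dual: y* = (4, 0, 1, 0).
  dual value b^T y* = 44.
Strong duality: c^T x* = b^T y*. Confirmed.

44


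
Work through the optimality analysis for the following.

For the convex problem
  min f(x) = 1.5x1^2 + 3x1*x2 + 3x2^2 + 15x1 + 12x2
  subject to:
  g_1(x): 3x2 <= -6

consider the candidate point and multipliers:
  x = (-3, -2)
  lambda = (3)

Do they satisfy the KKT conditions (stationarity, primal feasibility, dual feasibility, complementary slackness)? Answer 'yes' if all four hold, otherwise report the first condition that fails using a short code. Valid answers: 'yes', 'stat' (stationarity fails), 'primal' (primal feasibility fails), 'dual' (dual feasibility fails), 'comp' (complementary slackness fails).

Gradient of f: grad f(x) = Q x + c = (0, -9)
Constraint values g_i(x) = a_i^T x - b_i:
  g_1((-3, -2)) = 0
Stationarity residual: grad f(x) + sum_i lambda_i a_i = (0, 0)
  -> stationarity OK
Primal feasibility (all g_i <= 0): OK
Dual feasibility (all lambda_i >= 0): OK
Complementary slackness (lambda_i * g_i(x) = 0 for all i): OK

Verdict: yes, KKT holds.

yes


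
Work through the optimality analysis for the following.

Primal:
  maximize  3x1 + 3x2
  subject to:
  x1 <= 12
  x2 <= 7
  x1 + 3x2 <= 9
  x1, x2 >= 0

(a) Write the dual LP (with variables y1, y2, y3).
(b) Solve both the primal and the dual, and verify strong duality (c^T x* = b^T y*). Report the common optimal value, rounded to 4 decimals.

The standard primal-dual pair for 'max c^T x s.t. A x <= b, x >= 0' is:
  Dual:  min b^T y  s.t.  A^T y >= c,  y >= 0.

So the dual LP is:
  minimize  12y1 + 7y2 + 9y3
  subject to:
    y1 + y3 >= 3
    y2 + 3y3 >= 3
    y1, y2, y3 >= 0

Solving the primal: x* = (9, 0).
  primal value c^T x* = 27.
Solving the dual: y* = (0, 0, 3).
  dual value b^T y* = 27.
Strong duality: c^T x* = b^T y*. Confirmed.

27


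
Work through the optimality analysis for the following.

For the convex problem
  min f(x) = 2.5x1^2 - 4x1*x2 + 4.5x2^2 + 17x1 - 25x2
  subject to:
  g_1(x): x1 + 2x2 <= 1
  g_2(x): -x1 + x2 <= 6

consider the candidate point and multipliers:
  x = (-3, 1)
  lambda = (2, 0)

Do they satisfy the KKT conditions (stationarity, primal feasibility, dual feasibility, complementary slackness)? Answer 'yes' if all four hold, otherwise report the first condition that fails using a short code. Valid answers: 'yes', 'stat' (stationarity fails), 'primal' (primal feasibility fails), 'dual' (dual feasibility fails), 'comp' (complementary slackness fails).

Gradient of f: grad f(x) = Q x + c = (-2, -4)
Constraint values g_i(x) = a_i^T x - b_i:
  g_1((-3, 1)) = -2
  g_2((-3, 1)) = -2
Stationarity residual: grad f(x) + sum_i lambda_i a_i = (0, 0)
  -> stationarity OK
Primal feasibility (all g_i <= 0): OK
Dual feasibility (all lambda_i >= 0): OK
Complementary slackness (lambda_i * g_i(x) = 0 for all i): FAILS

Verdict: the first failing condition is complementary_slackness -> comp.

comp


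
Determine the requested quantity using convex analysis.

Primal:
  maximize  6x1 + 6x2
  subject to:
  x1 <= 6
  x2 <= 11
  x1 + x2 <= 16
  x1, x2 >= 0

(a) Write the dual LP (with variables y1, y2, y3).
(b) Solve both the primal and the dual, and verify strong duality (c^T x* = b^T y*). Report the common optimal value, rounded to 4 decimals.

The standard primal-dual pair for 'max c^T x s.t. A x <= b, x >= 0' is:
  Dual:  min b^T y  s.t.  A^T y >= c,  y >= 0.

So the dual LP is:
  minimize  6y1 + 11y2 + 16y3
  subject to:
    y1 + y3 >= 6
    y2 + y3 >= 6
    y1, y2, y3 >= 0

Solving the primal: x* = (5, 11).
  primal value c^T x* = 96.
Solving the dual: y* = (0, 0, 6).
  dual value b^T y* = 96.
Strong duality: c^T x* = b^T y*. Confirmed.

96


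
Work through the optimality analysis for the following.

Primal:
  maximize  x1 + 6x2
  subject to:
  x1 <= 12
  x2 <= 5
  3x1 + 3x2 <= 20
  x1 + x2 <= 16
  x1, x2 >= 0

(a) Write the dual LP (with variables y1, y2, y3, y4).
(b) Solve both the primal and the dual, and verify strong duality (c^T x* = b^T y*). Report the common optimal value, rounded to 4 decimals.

The standard primal-dual pair for 'max c^T x s.t. A x <= b, x >= 0' is:
  Dual:  min b^T y  s.t.  A^T y >= c,  y >= 0.

So the dual LP is:
  minimize  12y1 + 5y2 + 20y3 + 16y4
  subject to:
    y1 + 3y3 + y4 >= 1
    y2 + 3y3 + y4 >= 6
    y1, y2, y3, y4 >= 0

Solving the primal: x* = (1.6667, 5).
  primal value c^T x* = 31.6667.
Solving the dual: y* = (0, 5, 0.3333, 0).
  dual value b^T y* = 31.6667.
Strong duality: c^T x* = b^T y*. Confirmed.

31.6667


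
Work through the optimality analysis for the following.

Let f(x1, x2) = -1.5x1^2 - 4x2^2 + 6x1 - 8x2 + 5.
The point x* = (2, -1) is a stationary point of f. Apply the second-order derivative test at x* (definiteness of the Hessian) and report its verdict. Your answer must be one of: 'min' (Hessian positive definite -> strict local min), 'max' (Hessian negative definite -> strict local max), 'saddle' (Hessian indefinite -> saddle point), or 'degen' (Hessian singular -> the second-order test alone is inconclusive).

Compute the Hessian H = grad^2 f:
  H = [[-3, 0], [0, -8]]
Verify stationarity: grad f(x*) = H x* + g = (0, 0).
Eigenvalues of H: -8, -3.
Both eigenvalues < 0, so H is negative definite -> x* is a strict local max.

max


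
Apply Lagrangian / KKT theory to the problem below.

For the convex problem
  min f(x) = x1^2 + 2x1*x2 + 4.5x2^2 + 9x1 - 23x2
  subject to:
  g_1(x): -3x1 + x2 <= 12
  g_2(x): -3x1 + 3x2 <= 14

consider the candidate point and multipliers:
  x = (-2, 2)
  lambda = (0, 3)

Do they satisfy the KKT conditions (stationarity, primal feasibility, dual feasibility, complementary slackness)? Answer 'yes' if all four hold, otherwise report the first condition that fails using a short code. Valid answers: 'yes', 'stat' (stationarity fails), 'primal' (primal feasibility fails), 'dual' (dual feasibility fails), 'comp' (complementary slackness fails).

Gradient of f: grad f(x) = Q x + c = (9, -9)
Constraint values g_i(x) = a_i^T x - b_i:
  g_1((-2, 2)) = -4
  g_2((-2, 2)) = -2
Stationarity residual: grad f(x) + sum_i lambda_i a_i = (0, 0)
  -> stationarity OK
Primal feasibility (all g_i <= 0): OK
Dual feasibility (all lambda_i >= 0): OK
Complementary slackness (lambda_i * g_i(x) = 0 for all i): FAILS

Verdict: the first failing condition is complementary_slackness -> comp.

comp


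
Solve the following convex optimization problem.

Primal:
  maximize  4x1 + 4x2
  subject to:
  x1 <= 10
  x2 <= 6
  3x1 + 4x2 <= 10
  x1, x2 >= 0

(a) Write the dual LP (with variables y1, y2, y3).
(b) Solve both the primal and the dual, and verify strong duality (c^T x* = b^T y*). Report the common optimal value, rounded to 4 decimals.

The standard primal-dual pair for 'max c^T x s.t. A x <= b, x >= 0' is:
  Dual:  min b^T y  s.t.  A^T y >= c,  y >= 0.

So the dual LP is:
  minimize  10y1 + 6y2 + 10y3
  subject to:
    y1 + 3y3 >= 4
    y2 + 4y3 >= 4
    y1, y2, y3 >= 0

Solving the primal: x* = (3.3333, 0).
  primal value c^T x* = 13.3333.
Solving the dual: y* = (0, 0, 1.3333).
  dual value b^T y* = 13.3333.
Strong duality: c^T x* = b^T y*. Confirmed.

13.3333


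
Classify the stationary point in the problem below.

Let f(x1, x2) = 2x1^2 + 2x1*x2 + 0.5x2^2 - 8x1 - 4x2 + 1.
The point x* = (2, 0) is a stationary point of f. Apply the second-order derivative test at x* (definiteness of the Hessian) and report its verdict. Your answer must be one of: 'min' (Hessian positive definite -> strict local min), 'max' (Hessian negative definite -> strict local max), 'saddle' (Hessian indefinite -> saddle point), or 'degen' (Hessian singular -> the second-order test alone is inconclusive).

Compute the Hessian H = grad^2 f:
  H = [[4, 2], [2, 1]]
Verify stationarity: grad f(x*) = H x* + g = (0, 0).
Eigenvalues of H: 0, 5.
H has a zero eigenvalue (singular; positive semidefinite but not definite), so H is neither positive definite, negative definite, nor indefinite. The second-order test alone is inconclusive -> degen.
(Indeed, f is constant along the null direction of H through x*, so x* is not a strict local extremum.)

degen


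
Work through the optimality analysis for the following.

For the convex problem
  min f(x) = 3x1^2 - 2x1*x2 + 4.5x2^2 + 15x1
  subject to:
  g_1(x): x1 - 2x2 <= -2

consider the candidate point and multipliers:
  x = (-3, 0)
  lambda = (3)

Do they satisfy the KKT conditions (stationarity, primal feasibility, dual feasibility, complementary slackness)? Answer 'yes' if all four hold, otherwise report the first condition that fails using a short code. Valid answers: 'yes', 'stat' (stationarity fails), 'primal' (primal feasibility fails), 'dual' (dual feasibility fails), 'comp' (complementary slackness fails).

Gradient of f: grad f(x) = Q x + c = (-3, 6)
Constraint values g_i(x) = a_i^T x - b_i:
  g_1((-3, 0)) = -1
Stationarity residual: grad f(x) + sum_i lambda_i a_i = (0, 0)
  -> stationarity OK
Primal feasibility (all g_i <= 0): OK
Dual feasibility (all lambda_i >= 0): OK
Complementary slackness (lambda_i * g_i(x) = 0 for all i): FAILS

Verdict: the first failing condition is complementary_slackness -> comp.

comp


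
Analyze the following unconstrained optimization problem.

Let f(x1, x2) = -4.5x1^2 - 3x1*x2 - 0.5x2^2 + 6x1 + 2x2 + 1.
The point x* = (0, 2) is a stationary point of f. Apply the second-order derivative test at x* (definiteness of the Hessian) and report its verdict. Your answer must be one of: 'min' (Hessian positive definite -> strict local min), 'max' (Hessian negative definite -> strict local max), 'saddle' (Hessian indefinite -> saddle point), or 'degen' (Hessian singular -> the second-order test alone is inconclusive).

Compute the Hessian H = grad^2 f:
  H = [[-9, -3], [-3, -1]]
Verify stationarity: grad f(x*) = H x* + g = (0, 0).
Eigenvalues of H: -10, 0.
H has a zero eigenvalue (singular; negative semidefinite but not definite), so H is neither positive definite, negative definite, nor indefinite. The second-order test alone is inconclusive -> degen.
(Indeed, f is constant along the null direction of H through x*, so x* is not a strict local extremum.)

degen
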